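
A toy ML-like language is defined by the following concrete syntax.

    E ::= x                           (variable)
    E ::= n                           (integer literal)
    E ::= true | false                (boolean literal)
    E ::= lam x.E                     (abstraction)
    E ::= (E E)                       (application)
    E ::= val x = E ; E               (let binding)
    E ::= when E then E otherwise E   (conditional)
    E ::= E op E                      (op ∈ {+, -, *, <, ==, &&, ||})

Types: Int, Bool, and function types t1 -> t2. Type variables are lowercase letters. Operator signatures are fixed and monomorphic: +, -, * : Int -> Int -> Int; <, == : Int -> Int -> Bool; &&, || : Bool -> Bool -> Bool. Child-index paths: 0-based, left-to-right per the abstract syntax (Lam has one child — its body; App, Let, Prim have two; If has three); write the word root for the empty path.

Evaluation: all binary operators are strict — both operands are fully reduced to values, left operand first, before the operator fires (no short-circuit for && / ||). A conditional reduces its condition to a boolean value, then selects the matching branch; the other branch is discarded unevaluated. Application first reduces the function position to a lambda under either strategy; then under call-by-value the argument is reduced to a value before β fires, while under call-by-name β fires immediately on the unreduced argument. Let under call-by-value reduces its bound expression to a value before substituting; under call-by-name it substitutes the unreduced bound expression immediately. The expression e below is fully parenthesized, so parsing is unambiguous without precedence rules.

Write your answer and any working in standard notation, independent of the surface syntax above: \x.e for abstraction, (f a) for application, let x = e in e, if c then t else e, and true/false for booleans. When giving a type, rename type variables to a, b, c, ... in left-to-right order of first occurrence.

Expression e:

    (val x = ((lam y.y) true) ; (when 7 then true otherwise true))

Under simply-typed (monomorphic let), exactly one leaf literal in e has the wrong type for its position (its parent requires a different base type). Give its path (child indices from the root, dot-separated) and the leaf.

Answer: 1.0 : 7

Derivation:
y : a
\y._ : a -> a
  unify a -> a ~ Bool -> b
  unify a ~ Bool
  unify Bool ~ b
_ _ : Bool
let x : Bool
  unify Int ~ Bool
  FAIL: mismatch Int ~ Bool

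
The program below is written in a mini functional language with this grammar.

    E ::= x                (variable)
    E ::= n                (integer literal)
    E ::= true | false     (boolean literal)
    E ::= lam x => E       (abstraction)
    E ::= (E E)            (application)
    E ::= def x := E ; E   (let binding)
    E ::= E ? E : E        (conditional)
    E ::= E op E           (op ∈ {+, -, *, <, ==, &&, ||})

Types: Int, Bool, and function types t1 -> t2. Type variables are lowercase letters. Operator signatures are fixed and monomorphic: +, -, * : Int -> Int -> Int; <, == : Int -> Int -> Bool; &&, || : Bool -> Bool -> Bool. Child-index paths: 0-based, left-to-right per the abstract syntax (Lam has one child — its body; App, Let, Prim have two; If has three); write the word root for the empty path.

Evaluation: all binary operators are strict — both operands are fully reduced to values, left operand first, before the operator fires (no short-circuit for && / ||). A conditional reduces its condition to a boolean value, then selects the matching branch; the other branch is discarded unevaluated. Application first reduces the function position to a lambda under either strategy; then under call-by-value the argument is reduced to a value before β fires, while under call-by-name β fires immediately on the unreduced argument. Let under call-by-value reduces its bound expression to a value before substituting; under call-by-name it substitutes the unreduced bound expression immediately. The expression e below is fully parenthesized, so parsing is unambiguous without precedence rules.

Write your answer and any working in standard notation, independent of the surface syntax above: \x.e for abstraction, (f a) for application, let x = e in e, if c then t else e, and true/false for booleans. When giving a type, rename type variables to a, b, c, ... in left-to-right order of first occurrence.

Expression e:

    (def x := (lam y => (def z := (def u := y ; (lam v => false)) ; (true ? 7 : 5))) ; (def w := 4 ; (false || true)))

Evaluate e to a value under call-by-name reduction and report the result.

Answer: true

Working:
step 0: (let x = (\y.(let z = (let u = y in (\v.false)) in (if true then 7 else 5))) in (let w = 4 in (false || true)))
step 1: [let@root] (let w = 4 in (false || true))
step 2: [let@root] (false || true)
step 3: [delta@root] true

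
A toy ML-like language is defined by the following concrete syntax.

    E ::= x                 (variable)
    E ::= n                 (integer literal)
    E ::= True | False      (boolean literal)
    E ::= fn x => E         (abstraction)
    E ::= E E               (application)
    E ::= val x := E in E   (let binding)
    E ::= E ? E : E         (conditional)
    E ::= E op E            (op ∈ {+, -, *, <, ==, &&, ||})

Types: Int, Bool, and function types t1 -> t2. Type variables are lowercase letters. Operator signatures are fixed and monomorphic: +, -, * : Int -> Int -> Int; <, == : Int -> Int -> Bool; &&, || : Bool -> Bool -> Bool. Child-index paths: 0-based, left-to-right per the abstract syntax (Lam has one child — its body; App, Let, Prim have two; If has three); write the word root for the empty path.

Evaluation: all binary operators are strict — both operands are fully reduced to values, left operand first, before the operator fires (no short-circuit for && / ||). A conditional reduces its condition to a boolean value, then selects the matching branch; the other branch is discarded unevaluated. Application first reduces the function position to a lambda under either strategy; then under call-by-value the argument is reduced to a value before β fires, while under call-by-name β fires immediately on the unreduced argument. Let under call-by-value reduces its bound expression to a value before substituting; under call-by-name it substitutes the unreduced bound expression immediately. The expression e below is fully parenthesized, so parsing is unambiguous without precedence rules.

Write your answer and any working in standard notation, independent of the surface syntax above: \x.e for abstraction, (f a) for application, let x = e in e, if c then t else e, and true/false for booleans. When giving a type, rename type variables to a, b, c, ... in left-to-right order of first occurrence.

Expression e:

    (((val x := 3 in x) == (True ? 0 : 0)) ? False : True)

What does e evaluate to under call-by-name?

Answer: true

Derivation:
step 0: (if ((let x = 3 in x) == (if true then 0 else 0)) then false else true)
step 1: [let@0.0] (if (3 == (if true then 0 else 0)) then false else true)
step 2: [if@0.1] (if (3 == 0) then false else true)
step 3: [delta@0] (if false then false else true)
step 4: [if@root] true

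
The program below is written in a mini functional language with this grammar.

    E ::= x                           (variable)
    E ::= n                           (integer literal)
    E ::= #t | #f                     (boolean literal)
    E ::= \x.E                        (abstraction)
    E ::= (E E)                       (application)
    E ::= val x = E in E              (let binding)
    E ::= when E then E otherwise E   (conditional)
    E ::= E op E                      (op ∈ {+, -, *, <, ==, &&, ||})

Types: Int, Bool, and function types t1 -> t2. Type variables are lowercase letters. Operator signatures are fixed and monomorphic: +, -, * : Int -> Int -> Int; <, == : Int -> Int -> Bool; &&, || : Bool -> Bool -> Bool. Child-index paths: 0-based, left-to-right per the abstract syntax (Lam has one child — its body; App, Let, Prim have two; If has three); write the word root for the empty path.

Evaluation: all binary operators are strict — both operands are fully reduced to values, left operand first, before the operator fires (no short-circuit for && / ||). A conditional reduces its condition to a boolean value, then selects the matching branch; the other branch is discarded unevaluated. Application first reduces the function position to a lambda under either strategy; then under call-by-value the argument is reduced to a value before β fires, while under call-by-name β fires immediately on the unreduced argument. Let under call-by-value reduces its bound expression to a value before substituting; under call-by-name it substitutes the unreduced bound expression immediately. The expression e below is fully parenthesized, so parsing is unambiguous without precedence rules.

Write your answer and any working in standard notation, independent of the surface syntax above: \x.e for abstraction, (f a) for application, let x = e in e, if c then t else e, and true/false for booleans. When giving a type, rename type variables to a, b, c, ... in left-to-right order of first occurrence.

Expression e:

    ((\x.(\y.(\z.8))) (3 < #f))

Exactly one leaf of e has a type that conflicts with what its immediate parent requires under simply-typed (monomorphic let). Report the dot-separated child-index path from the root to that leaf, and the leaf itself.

Working:
\z._ : c -> Int
\y._ : b -> c -> Int
\x._ : a -> b -> c -> Int
  unify Int ~ Int
  unify Bool ~ Int
  FAIL: mismatch Bool ~ Int

Answer: 1.1 : false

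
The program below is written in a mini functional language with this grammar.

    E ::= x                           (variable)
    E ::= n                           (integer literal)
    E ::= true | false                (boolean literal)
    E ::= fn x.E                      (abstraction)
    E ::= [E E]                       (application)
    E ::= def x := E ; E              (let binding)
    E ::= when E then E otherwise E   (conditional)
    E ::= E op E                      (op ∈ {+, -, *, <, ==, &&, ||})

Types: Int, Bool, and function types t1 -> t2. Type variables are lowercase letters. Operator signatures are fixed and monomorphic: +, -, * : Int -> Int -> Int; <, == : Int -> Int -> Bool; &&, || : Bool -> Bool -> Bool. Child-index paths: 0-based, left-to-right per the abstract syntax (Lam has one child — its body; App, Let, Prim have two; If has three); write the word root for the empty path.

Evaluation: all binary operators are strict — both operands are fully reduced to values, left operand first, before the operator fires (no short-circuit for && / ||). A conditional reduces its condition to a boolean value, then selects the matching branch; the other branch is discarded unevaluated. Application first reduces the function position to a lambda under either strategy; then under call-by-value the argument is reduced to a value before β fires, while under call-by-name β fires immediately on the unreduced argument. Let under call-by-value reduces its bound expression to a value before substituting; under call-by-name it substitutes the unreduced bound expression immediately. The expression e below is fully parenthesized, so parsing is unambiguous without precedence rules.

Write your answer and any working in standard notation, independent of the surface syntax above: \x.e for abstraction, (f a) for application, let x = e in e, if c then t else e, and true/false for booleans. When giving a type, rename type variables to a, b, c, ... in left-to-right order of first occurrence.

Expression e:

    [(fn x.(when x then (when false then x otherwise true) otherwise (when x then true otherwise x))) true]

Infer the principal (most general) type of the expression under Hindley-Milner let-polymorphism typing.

Answer: Bool

Derivation:
x : a
  unify a ~ Bool
  unify Bool ~ Bool
x : Bool
  unify Bool ~ Bool
x : Bool
  unify Bool ~ Bool
x : Bool
  unify Bool ~ Bool
  unify Bool ~ Bool
\x._ : Bool -> Bool
  unify Bool -> Bool ~ Bool -> b
  unify Bool ~ Bool
  unify Bool ~ b
_ _ : Bool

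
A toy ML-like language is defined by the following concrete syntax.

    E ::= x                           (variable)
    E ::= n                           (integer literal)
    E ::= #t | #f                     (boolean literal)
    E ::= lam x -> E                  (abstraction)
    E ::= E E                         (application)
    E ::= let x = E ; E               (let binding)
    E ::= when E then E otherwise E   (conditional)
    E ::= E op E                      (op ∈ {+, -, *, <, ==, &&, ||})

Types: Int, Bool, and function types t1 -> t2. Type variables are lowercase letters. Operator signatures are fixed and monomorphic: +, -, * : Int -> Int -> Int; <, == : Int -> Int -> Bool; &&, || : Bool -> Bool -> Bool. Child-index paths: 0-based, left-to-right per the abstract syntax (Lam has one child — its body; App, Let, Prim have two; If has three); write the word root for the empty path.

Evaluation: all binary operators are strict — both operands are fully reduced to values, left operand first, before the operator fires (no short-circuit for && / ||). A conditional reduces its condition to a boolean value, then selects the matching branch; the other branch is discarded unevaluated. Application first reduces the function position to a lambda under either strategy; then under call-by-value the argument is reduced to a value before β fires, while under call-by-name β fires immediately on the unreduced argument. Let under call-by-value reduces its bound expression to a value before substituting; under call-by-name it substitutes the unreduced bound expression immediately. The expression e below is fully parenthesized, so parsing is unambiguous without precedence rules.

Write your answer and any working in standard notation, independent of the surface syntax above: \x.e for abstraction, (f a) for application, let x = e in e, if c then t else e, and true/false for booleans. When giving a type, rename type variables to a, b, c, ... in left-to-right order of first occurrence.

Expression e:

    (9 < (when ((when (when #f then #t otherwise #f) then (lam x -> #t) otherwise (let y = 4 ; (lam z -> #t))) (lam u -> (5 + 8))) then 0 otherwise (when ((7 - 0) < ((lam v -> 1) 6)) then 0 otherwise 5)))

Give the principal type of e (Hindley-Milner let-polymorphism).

Answer: Bool

Working:
  unify Int ~ Int
  unify Bool ~ Bool
  unify Bool ~ Bool
  unify Bool ~ Bool
\x._ : a -> Bool
let y : Int
\z._ : b -> Bool
  unify a -> Bool ~ b -> Bool
  unify a ~ b
  unify Bool ~ Bool
  unify Int ~ Int
  unify Int ~ Int
\u._ : c -> Int
  unify b -> Bool ~ (c -> Int) -> d
  unify b ~ c -> Int
  unify Bool ~ d
_ _ : Bool
  unify Bool ~ Bool
  unify Int ~ Int
  unify Int ~ Int
  unify Int ~ Int
\v._ : e -> Int
  unify e -> Int ~ Int -> f
  unify e ~ Int
  unify Int ~ f
_ _ : Int
  unify Int ~ Int
  unify Bool ~ Bool
  unify Int ~ Int
  unify Int ~ Int
  unify Int ~ Int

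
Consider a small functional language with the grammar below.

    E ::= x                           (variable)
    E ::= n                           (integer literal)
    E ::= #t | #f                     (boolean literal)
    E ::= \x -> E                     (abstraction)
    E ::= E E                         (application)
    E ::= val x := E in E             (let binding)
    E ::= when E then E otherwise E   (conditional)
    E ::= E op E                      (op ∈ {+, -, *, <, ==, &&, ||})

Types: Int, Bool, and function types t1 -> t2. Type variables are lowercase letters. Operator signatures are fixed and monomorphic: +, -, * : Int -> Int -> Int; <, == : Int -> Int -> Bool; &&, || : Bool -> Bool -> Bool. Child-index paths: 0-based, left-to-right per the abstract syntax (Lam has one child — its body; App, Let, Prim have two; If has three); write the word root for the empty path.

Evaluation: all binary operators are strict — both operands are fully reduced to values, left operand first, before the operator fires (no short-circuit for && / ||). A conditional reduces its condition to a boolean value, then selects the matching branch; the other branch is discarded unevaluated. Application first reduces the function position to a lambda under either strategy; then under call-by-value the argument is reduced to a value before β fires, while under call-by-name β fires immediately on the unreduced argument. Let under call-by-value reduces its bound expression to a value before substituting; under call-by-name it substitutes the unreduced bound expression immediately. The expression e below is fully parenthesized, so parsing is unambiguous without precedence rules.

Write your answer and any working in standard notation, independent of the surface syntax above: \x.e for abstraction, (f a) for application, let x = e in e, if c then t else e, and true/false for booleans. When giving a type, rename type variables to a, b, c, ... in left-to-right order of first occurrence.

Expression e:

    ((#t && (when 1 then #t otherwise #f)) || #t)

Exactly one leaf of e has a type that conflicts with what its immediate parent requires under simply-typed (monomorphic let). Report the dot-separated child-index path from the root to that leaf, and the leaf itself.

Answer: 0.1.0 : 1

Derivation:
  unify Bool ~ Bool
  unify Int ~ Bool
  FAIL: mismatch Int ~ Bool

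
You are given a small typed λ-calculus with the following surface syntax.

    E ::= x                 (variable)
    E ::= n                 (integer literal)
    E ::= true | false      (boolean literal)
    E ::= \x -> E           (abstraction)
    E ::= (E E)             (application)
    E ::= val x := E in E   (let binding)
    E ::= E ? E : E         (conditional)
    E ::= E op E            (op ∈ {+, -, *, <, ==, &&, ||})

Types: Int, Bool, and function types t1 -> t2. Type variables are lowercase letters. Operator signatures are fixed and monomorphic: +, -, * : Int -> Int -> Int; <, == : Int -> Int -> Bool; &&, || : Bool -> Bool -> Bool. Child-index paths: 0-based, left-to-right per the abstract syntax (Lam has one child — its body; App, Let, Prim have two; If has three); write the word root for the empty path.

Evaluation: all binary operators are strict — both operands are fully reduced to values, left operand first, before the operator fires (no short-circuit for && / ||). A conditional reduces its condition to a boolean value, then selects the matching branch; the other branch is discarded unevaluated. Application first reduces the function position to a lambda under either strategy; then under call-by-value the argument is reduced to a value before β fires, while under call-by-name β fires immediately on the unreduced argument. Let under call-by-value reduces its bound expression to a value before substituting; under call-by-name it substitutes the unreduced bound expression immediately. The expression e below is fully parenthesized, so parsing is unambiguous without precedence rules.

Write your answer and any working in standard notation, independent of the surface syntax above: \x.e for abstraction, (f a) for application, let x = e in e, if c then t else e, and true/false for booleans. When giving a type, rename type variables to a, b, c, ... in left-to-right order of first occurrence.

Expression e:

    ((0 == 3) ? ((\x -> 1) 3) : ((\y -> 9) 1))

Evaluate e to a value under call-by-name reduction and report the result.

Working:
step 0: (if (0 == 3) then ((\x.1) 3) else ((\y.9) 1))
step 1: [delta@0] (if false then ((\x.1) 3) else ((\y.9) 1))
step 2: [if@root] ((\y.9) 1)
step 3: [beta@root] 9

Answer: 9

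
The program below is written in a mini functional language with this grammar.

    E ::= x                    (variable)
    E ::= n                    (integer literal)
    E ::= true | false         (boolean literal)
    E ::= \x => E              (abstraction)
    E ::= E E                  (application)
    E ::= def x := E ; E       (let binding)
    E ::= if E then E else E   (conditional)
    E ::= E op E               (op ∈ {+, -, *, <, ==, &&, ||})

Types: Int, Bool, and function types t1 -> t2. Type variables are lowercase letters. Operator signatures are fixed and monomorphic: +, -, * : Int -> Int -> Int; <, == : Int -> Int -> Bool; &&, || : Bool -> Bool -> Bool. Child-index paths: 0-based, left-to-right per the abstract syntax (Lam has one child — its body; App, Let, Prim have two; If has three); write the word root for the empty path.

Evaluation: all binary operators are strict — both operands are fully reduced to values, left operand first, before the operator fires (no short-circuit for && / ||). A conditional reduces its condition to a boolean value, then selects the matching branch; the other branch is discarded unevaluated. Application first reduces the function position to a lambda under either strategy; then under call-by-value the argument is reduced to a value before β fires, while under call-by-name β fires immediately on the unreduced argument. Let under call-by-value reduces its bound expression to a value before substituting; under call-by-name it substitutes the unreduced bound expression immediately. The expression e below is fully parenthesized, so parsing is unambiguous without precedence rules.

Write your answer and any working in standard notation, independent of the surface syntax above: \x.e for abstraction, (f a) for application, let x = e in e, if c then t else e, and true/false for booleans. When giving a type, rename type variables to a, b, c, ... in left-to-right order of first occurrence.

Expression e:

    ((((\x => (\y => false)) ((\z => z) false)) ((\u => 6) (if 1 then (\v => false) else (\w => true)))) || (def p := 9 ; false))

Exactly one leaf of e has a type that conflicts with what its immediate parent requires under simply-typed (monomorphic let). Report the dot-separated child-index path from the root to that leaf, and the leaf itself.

Answer: 0.1.1.0 : 1

Trace:
\y._ : b -> Bool
\x._ : a -> b -> Bool
z : c
\z._ : c -> c
  unify c -> c ~ Bool -> d
  unify c ~ Bool
  unify Bool ~ d
_ _ : Bool
  unify a -> b -> Bool ~ Bool -> e
  unify a ~ Bool
  unify b -> Bool ~ e
_ _ : b -> Bool
\u._ : f -> Int
  unify Int ~ Bool
  FAIL: mismatch Int ~ Bool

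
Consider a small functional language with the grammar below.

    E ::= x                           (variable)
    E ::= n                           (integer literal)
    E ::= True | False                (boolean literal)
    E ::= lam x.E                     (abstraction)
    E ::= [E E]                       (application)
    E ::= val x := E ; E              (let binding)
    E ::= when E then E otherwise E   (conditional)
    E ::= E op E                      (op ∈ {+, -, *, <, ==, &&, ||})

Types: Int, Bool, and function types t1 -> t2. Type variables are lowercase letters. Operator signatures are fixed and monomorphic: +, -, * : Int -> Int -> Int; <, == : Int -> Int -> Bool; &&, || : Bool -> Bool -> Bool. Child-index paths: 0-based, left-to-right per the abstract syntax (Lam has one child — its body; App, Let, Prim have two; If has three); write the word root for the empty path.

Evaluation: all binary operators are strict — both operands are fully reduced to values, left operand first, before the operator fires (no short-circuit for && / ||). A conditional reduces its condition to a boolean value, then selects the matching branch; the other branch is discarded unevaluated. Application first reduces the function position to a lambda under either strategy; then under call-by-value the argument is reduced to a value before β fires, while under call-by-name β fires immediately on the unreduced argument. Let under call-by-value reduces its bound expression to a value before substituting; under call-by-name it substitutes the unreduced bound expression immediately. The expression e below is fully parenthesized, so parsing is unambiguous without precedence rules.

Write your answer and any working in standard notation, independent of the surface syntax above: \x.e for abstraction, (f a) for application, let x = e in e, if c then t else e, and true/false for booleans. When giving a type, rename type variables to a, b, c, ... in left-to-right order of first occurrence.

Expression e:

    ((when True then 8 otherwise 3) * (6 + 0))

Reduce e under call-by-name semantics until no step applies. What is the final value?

Answer: 48

Working:
step 0: ((if true then 8 else 3) * (6 + 0))
step 1: [if@0] (8 * (6 + 0))
step 2: [delta@1] (8 * 6)
step 3: [delta@root] 48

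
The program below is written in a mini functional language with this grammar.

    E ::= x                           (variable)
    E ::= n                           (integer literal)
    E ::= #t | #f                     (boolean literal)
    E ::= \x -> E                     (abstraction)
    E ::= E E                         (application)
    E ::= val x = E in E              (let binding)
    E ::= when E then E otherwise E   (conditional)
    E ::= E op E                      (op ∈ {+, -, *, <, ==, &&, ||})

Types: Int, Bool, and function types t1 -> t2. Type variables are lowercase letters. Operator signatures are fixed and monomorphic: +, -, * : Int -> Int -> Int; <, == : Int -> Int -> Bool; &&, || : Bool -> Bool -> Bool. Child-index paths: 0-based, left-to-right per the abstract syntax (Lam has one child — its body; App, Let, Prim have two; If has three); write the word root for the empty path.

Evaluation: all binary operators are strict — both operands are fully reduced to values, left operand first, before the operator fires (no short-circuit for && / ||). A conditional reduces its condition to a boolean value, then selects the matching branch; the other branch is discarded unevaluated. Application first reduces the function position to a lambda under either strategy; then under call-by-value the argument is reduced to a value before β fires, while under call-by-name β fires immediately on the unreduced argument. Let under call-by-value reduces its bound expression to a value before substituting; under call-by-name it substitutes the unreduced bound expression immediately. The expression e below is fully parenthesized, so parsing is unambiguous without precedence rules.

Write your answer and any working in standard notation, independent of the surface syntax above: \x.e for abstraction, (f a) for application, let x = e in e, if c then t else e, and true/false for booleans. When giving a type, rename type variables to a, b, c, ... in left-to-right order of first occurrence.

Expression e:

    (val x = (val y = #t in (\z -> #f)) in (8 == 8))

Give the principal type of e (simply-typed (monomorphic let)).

Answer: Bool

Trace:
let y : Bool
\z._ : a -> Bool
let x : a -> Bool
  unify Int ~ Int
  unify Int ~ Int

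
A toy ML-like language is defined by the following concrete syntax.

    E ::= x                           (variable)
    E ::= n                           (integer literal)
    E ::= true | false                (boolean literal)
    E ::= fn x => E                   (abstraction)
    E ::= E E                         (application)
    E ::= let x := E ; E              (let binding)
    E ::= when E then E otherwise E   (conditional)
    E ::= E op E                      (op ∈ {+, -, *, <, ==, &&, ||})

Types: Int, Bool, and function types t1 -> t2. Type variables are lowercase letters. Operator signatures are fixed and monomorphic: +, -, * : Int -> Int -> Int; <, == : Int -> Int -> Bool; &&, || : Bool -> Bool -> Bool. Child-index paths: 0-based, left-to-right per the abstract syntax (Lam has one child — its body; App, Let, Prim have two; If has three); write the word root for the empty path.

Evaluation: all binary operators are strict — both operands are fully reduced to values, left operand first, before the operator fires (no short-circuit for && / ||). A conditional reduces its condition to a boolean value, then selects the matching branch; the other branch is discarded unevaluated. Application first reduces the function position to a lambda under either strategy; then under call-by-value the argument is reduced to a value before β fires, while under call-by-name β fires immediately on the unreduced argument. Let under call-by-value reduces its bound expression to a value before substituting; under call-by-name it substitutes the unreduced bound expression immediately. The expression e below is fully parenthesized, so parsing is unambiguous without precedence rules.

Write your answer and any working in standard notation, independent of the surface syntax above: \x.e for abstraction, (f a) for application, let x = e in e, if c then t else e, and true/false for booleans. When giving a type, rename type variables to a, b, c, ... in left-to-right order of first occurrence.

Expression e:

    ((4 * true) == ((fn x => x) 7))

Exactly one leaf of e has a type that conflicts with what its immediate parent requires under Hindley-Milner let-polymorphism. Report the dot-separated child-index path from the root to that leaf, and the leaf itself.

Answer: 0.1 : true

Trace:
  unify Int ~ Int
  unify Bool ~ Int
  FAIL: mismatch Bool ~ Int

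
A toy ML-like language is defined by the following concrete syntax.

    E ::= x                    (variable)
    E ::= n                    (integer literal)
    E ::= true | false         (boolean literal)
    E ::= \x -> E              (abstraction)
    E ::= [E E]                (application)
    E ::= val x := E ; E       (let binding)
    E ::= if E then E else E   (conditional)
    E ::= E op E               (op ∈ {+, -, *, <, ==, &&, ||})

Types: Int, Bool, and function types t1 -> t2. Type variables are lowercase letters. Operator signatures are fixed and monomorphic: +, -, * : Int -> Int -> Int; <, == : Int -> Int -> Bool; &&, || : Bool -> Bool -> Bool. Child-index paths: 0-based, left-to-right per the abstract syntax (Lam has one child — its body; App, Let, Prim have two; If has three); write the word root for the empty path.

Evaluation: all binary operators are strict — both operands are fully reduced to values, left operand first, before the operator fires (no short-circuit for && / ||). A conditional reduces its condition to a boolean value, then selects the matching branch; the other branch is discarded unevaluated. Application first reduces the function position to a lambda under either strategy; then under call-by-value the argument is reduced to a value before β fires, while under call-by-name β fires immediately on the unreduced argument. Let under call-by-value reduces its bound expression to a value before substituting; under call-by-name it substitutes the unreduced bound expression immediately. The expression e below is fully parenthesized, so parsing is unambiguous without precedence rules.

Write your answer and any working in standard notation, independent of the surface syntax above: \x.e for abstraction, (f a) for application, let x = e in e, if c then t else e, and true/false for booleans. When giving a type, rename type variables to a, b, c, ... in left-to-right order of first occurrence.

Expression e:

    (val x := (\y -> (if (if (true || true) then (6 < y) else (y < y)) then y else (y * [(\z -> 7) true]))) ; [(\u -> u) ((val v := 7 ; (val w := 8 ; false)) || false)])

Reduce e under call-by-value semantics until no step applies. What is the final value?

Answer: false

Working:
step 0: (let x = (\y.(if (if (true || true) then (6 < y) else (y < y)) then y else (y * ((\z.7) true)))) in ((\u.u) ((let v = 7 in (let w = 8 in false)) || false)))
step 1: [let@root] ((\u.u) ((let v = 7 in (let w = 8 in false)) || false))
step 2: [let@1.0] ((\u.u) ((let w = 8 in false) || false))
step 3: [let@1.0] ((\u.u) (false || false))
step 4: [delta@1] ((\u.u) false)
step 5: [beta@root] false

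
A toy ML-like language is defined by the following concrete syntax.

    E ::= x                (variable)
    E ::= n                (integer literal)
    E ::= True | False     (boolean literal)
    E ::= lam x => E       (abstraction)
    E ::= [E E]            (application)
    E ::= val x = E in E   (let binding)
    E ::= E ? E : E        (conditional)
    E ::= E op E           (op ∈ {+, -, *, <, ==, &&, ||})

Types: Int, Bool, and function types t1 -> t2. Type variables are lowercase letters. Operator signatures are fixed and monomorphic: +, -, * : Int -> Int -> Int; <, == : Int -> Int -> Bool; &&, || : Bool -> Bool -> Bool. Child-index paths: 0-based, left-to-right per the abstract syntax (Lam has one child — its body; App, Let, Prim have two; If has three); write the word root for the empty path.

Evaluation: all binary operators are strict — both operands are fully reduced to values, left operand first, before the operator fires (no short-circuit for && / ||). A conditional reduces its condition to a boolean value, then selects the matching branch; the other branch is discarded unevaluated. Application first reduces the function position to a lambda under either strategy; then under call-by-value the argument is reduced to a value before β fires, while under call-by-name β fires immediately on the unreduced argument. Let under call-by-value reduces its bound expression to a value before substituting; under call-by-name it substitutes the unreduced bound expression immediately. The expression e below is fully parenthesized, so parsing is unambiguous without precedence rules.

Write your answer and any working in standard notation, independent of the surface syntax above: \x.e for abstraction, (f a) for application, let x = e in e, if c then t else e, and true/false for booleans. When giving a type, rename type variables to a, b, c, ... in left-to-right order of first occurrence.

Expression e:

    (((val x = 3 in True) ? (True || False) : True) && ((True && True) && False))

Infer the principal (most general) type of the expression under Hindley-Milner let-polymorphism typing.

Answer: Bool

Derivation:
let x : Int
  unify Bool ~ Bool
  unify Bool ~ Bool
  unify Bool ~ Bool
  unify Bool ~ Bool
  unify Bool ~ Bool
  unify Bool ~ Bool
  unify Bool ~ Bool
  unify Bool ~ Bool
  unify Bool ~ Bool
  unify Bool ~ Bool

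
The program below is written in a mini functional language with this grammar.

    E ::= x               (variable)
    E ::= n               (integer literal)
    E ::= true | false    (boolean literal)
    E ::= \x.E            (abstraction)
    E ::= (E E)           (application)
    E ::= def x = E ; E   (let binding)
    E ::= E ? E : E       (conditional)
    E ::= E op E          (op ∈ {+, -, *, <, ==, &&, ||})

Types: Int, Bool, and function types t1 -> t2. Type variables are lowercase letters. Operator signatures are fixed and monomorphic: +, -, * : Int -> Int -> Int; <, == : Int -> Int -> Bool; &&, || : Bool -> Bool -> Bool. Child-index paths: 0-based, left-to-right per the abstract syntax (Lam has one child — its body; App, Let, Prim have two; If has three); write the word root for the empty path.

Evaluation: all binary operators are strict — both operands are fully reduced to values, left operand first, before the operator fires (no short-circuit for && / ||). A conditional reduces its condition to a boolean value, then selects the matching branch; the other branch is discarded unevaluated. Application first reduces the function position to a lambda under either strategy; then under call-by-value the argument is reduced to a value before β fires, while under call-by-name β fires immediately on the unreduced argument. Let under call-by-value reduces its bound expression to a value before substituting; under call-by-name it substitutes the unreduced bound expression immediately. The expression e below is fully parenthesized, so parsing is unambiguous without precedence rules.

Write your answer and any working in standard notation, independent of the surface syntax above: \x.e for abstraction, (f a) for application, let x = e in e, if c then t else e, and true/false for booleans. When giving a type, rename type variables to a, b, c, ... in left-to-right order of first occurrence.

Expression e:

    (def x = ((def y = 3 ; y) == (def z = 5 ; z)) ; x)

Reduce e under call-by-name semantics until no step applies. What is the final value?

Trace:
step 0: (let x = ((let y = 3 in y) == (let z = 5 in z)) in x)
step 1: [let@root] ((let y = 3 in y) == (let z = 5 in z))
step 2: [let@0] (3 == (let z = 5 in z))
step 3: [let@1] (3 == 5)
step 4: [delta@root] false

Answer: false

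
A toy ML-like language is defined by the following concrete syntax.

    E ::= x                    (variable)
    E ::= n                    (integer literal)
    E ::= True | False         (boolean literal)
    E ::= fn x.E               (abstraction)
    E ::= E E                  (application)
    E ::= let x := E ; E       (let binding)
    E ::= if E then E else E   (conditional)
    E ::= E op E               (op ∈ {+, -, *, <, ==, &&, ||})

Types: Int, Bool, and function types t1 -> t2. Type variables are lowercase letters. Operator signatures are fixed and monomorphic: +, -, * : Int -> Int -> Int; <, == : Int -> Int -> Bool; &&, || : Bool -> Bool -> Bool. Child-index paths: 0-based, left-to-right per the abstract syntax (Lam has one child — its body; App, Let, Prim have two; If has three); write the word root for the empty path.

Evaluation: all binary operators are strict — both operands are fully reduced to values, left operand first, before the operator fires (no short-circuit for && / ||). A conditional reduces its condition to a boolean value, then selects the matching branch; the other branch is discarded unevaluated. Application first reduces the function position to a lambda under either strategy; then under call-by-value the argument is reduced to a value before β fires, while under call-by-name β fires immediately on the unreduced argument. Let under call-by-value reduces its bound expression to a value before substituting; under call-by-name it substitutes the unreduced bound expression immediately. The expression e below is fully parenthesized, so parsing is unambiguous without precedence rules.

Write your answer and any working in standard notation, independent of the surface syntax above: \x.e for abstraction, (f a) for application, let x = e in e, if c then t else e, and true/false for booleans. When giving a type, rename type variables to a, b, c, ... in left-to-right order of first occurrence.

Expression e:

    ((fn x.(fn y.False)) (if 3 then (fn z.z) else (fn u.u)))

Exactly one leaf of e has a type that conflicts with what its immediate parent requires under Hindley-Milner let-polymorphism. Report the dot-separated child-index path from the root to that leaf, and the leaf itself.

Working:
\y._ : b -> Bool
\x._ : a -> b -> Bool
  unify Int ~ Bool
  FAIL: mismatch Int ~ Bool

Answer: 1.0 : 3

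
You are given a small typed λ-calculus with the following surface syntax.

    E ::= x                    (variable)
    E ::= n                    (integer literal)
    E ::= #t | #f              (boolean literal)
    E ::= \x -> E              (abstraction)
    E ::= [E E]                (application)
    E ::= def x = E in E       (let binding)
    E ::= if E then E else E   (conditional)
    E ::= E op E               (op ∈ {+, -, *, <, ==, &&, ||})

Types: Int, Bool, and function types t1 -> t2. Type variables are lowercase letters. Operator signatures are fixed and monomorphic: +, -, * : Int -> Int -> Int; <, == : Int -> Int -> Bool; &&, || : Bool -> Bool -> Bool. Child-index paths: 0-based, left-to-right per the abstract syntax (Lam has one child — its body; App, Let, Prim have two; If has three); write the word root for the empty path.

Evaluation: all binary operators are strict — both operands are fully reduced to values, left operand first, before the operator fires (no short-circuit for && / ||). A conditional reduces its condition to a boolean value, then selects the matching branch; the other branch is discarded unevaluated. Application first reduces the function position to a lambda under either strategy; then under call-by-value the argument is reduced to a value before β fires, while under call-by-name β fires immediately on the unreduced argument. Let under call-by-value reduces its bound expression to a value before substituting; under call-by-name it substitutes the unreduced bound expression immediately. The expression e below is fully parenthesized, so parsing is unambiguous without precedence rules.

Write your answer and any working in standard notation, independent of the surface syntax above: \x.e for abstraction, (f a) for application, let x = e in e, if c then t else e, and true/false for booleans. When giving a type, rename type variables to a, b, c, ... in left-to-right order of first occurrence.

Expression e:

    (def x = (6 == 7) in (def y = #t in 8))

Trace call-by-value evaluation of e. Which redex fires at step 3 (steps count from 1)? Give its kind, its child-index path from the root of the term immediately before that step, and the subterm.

Trace:
step 0: (let x = (6 == 7) in (let y = true in 8))
step 1: [delta@0] (let x = false in (let y = true in 8))
step 2: [let@root] (let y = true in 8)
step 3: [let@root] 8

Answer: let at root : (let y = true in 8)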